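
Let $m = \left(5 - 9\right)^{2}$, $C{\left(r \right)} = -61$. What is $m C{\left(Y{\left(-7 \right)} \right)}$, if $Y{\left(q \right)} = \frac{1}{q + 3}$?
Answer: $-976$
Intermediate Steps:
$Y{\left(q \right)} = \frac{1}{3 + q}$
$m = 16$ ($m = \left(-4\right)^{2} = 16$)
$m C{\left(Y{\left(-7 \right)} \right)} = 16 \left(-61\right) = -976$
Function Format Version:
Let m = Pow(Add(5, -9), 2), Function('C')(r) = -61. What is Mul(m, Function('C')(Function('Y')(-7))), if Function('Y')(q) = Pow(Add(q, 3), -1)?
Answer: -976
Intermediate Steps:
Function('Y')(q) = Pow(Add(3, q), -1)
m = 16 (m = Pow(-4, 2) = 16)
Mul(m, Function('C')(Function('Y')(-7))) = Mul(16, -61) = -976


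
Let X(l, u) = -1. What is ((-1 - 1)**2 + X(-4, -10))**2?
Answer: 9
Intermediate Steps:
((-1 - 1)**2 + X(-4, -10))**2 = ((-1 - 1)**2 - 1)**2 = ((-2)**2 - 1)**2 = (4 - 1)**2 = 3**2 = 9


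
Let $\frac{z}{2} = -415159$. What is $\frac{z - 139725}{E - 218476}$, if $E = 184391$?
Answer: $\frac{970043}{34085} \approx 28.46$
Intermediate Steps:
$z = -830318$ ($z = 2 \left(-415159\right) = -830318$)
$\frac{z - 139725}{E - 218476} = \frac{-830318 - 139725}{184391 - 218476} = - \frac{970043}{-34085} = \left(-970043\right) \left(- \frac{1}{34085}\right) = \frac{970043}{34085}$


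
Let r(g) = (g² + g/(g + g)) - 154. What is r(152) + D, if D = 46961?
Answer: 139823/2 ≈ 69912.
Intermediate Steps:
r(g) = -307/2 + g² (r(g) = (g² + g/((2*g))) - 154 = (g² + (1/(2*g))*g) - 154 = (g² + ½) - 154 = (½ + g²) - 154 = -307/2 + g²)
r(152) + D = (-307/2 + 152²) + 46961 = (-307/2 + 23104) + 46961 = 45901/2 + 46961 = 139823/2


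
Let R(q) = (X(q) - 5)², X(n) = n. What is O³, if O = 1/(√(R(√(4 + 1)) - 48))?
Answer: I/(48 - (5 - √5)²)^(3/2) ≈ 0.0039*I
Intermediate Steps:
R(q) = (-5 + q)² (R(q) = (q - 5)² = (-5 + q)²)
O = (-48 + (-5 + √5)²)^(-½) (O = 1/(√((-5 + √(4 + 1))² - 48)) = 1/(√((-5 + √5)² - 48)) = 1/(√(-48 + (-5 + √5)²)) = (-48 + (-5 + √5)²)^(-½) ≈ -0.15741*I)
O³ = (-I*√2/(2*√(9 + 5*√5)))³ = I*√2/(4*(9 + 5*√5)^(3/2))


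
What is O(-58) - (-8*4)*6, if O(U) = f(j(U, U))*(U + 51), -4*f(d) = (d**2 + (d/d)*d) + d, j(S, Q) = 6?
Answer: 276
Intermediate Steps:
f(d) = -d/2 - d**2/4 (f(d) = -((d**2 + (d/d)*d) + d)/4 = -((d**2 + 1*d) + d)/4 = -((d**2 + d) + d)/4 = -((d + d**2) + d)/4 = -(d**2 + 2*d)/4 = -d/2 - d**2/4)
O(U) = -612 - 12*U (O(U) = (-1/4*6*(2 + 6))*(U + 51) = (-1/4*6*8)*(51 + U) = -12*(51 + U) = -612 - 12*U)
O(-58) - (-8*4)*6 = (-612 - 12*(-58)) - (-8*4)*6 = (-612 + 696) - (-32)*6 = 84 - 1*(-192) = 84 + 192 = 276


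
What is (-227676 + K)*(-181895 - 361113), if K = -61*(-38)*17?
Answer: 102232116160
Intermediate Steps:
K = 39406 (K = 2318*17 = 39406)
(-227676 + K)*(-181895 - 361113) = (-227676 + 39406)*(-181895 - 361113) = -188270*(-543008) = 102232116160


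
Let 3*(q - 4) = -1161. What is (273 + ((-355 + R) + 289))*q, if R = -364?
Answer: 60131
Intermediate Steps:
q = -383 (q = 4 + (1/3)*(-1161) = 4 - 387 = -383)
(273 + ((-355 + R) + 289))*q = (273 + ((-355 - 364) + 289))*(-383) = (273 + (-719 + 289))*(-383) = (273 - 430)*(-383) = -157*(-383) = 60131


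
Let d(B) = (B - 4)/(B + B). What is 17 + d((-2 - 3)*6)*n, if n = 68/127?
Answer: 32963/1905 ≈ 17.303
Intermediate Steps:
d(B) = (-4 + B)/(2*B) (d(B) = (-4 + B)/((2*B)) = (-4 + B)*(1/(2*B)) = (-4 + B)/(2*B))
n = 68/127 (n = 68*(1/127) = 68/127 ≈ 0.53543)
17 + d((-2 - 3)*6)*n = 17 + ((-4 + (-2 - 3)*6)/(2*(((-2 - 3)*6))))*(68/127) = 17 + ((-4 - 5*6)/(2*((-5*6))))*(68/127) = 17 + ((½)*(-4 - 30)/(-30))*(68/127) = 17 + ((½)*(-1/30)*(-34))*(68/127) = 17 + (17/30)*(68/127) = 17 + 578/1905 = 32963/1905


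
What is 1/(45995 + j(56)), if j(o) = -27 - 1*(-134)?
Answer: 1/46102 ≈ 2.1691e-5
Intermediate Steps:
j(o) = 107 (j(o) = -27 + 134 = 107)
1/(45995 + j(56)) = 1/(45995 + 107) = 1/46102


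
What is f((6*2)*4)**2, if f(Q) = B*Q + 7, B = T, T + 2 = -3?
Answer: 54289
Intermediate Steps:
T = -5 (T = -2 - 3 = -5)
B = -5
f(Q) = 7 - 5*Q (f(Q) = -5*Q + 7 = 7 - 5*Q)
f((6*2)*4)**2 = (7 - 5*6*2*4)**2 = (7 - 60*4)**2 = (7 - 5*48)**2 = (7 - 240)**2 = (-233)**2 = 54289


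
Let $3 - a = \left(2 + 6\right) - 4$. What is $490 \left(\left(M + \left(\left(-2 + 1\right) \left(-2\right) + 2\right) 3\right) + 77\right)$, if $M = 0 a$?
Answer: $43610$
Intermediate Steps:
$a = -1$ ($a = 3 - \left(\left(2 + 6\right) - 4\right) = 3 - \left(8 - 4\right) = 3 - 4 = -1$)
$M = 0$ ($M = 0 \left(-1\right) = 0$)
$490 \left(\left(M + \left(\left(-2 + 1\right) \left(-2\right) + 2\right) 3\right) + 77\right) = 490 \left(\left(0 + \left(\left(-2 + 1\right) \left(-2\right) + 2\right) 3\right) + 77\right) = 490 \left(\left(0 + \left(\left(-1\right) \left(-2\right) + 2\right) 3\right) + 77\right) = 490 \left(\left(0 + \left(2 + 2\right) 3\right) + 77\right) = 490 \left(\left(0 + 4 \cdot 3\right) + 77\right) = 490 \left(\left(0 + 12\right) + 77\right) = 490 \left(12 + 77\right) = 490 \cdot 89 = 43610$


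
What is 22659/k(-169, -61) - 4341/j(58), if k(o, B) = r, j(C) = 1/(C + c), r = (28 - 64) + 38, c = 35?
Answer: -784767/2 ≈ -3.9238e+5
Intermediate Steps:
r = 2 (r = -36 + 38 = 2)
j(C) = 1/(35 + C) (j(C) = 1/(C + 35) = 1/(35 + C))
k(o, B) = 2
22659/k(-169, -61) - 4341/j(58) = 22659/2 - 4341/(1/(35 + 58)) = 22659*(½) - 4341/(1/93) = 22659/2 - 4341/1/93 = 22659/2 - 4341*93 = 22659/2 - 403713 = -784767/2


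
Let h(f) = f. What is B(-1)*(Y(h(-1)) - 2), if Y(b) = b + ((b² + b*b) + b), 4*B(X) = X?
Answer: ½ ≈ 0.50000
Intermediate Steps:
B(X) = X/4
Y(b) = 2*b + 2*b² (Y(b) = b + ((b² + b²) + b) = b + (2*b² + b) = b + (b + 2*b²) = 2*b + 2*b²)
B(-1)*(Y(h(-1)) - 2) = ((¼)*(-1))*(2*(-1)*(1 - 1) - 2) = -(2*(-1)*0 - 2)/4 = -(0 - 2)/4 = -¼*(-2) = ½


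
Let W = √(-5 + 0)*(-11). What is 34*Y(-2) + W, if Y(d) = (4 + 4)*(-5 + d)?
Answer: -1904 - 11*I*√5 ≈ -1904.0 - 24.597*I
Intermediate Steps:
Y(d) = -40 + 8*d (Y(d) = 8*(-5 + d) = -40 + 8*d)
W = -11*I*√5 (W = √(-5)*(-11) = (I*√5)*(-11) = -11*I*√5 ≈ -24.597*I)
34*Y(-2) + W = 34*(-40 + 8*(-2)) - 11*I*√5 = 34*(-40 - 16) - 11*I*√5 = 34*(-56) - 11*I*√5 = -1904 - 11*I*√5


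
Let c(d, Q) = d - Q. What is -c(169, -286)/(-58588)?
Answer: 455/58588 ≈ 0.0077661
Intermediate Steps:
-c(169, -286)/(-58588) = -(169 - 1*(-286))/(-58588) = -(169 + 286)*(-1)/58588 = -455*(-1)/58588 = -1*(-455/58588) = 455/58588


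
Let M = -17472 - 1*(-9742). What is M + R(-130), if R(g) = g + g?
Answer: -7990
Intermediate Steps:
R(g) = 2*g
M = -7730 (M = -17472 + 9742 = -7730)
M + R(-130) = -7730 + 2*(-130) = -7730 - 260 = -7990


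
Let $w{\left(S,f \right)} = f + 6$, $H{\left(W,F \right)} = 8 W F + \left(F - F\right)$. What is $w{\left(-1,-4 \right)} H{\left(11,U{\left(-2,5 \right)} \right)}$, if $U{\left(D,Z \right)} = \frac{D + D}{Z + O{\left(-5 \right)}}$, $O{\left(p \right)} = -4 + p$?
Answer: $176$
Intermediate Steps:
$U{\left(D,Z \right)} = \frac{2 D}{-9 + Z}$ ($U{\left(D,Z \right)} = \frac{D + D}{Z - 9} = \frac{2 D}{Z - 9} = \frac{2 D}{-9 + Z}$)
$H{\left(W,F \right)} = 8 F W$ ($H{\left(W,F \right)} = 8 F W + 0 = 8 F W$)
$w{\left(S,f \right)} = 6 + f$
$w{\left(-1,-4 \right)} H{\left(11,U{\left(-2,5 \right)} \right)} = \left(6 - 4\right) 8 \cdot 2 \left(-2\right) \frac{1}{-9 + 5} \cdot 11 = 2 \cdot 8 \cdot 2 \left(-2\right) \frac{1}{-4} \cdot 11 = 2 \cdot 8 \cdot 2 \left(-2\right) \left(- \frac{1}{4}\right) 11 = 2 \cdot 8 \cdot 1 \cdot 11 = 2 \cdot 88 = 176$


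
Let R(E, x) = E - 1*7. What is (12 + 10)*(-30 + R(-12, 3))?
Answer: -1078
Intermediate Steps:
R(E, x) = -7 + E (R(E, x) = E - 7 = -7 + E)
(12 + 10)*(-30 + R(-12, 3)) = (12 + 10)*(-30 + (-7 - 12)) = 22*(-30 - 19) = 22*(-49) = -1078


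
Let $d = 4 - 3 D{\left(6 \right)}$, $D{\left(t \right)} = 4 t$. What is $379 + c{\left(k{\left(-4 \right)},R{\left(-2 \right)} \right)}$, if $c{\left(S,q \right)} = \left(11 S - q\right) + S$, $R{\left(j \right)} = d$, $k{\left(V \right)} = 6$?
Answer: $519$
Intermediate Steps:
$d = -68$ ($d = 4 - 3 \cdot 4 \cdot 6 = 4 - 72 = -68$)
$R{\left(j \right)} = -68$
$c{\left(S,q \right)} = - q + 12 S$ ($c{\left(S,q \right)} = \left(- q + 11 S\right) + S = - q + 12 S$)
$379 + c{\left(k{\left(-4 \right)},R{\left(-2 \right)} \right)} = 379 + \left(\left(-1\right) \left(-68\right) + 12 \cdot 6\right) = 379 + \left(68 + 72\right) = 379 + 140 = 519$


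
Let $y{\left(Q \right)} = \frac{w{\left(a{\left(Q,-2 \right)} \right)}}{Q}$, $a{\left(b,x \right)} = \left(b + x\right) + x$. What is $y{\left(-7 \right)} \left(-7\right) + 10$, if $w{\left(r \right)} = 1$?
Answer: $11$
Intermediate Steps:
$a{\left(b,x \right)} = b + 2 x$
$y{\left(Q \right)} = \frac{1}{Q}$ ($y{\left(Q \right)} = 1 \frac{1}{Q} = \frac{1}{Q}$)
$y{\left(-7 \right)} \left(-7\right) + 10 = \frac{1}{-7} \left(-7\right) + 10 = \left(- \frac{1}{7}\right) \left(-7\right) + 10 = 1 + 10 = 11$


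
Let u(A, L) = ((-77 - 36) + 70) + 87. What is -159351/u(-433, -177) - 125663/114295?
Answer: -18218551717/5028980 ≈ -3622.7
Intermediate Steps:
u(A, L) = 44 (u(A, L) = (-113 + 70) + 87 = -43 + 87 = 44)
-159351/u(-433, -177) - 125663/114295 = -159351/44 - 125663/114295 = -18218551717/5028980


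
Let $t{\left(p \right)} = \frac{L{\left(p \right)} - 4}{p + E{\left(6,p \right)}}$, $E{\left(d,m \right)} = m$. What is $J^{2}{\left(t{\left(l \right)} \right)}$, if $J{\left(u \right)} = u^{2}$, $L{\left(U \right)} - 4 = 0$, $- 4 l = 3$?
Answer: $0$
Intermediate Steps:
$l = - \frac{3}{4}$ ($l = \left(- \frac{1}{4}\right) 3 = - \frac{3}{4} \approx -0.75$)
$L{\left(U \right)} = 4$ ($L{\left(U \right)} = 4 + 0 = 4$)
$t{\left(p \right)} = 0$ ($t{\left(p \right)} = \frac{4 - 4}{p + p} = \frac{0}{2 p} = 0 \frac{1}{2 p} = 0$)
$J^{2}{\left(t{\left(l \right)} \right)} = \left(0^{2}\right)^{2} = 0^{2} = 0$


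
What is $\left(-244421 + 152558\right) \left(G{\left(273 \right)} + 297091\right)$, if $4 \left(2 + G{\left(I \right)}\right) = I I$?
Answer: $- \frac{116012404755}{4} \approx -2.9003 \cdot 10^{10}$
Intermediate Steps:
$G{\left(I \right)} = -2 + \frac{I^{2}}{4}$ ($G{\left(I \right)} = -2 + \frac{I I}{4} = -2 + \frac{I^{2}}{4}$)
$\left(-244421 + 152558\right) \left(G{\left(273 \right)} + 297091\right) = \left(-244421 + 152558\right) \left(\left(-2 + \frac{273^{2}}{4}\right) + 297091\right) = - 91863 \left(\left(-2 + \frac{1}{4} \cdot 74529\right) + 297091\right) = - 91863 \left(\left(-2 + \frac{74529}{4}\right) + 297091\right) = - 91863 \left(\frac{74521}{4} + 297091\right) = \left(-91863\right) \frac{1262885}{4} = - \frac{116012404755}{4}$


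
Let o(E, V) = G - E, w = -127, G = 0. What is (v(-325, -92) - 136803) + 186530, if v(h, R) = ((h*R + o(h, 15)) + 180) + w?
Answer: 80005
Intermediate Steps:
o(E, V) = -E (o(E, V) = 0 - E = -E)
v(h, R) = 53 - h + R*h (v(h, R) = ((h*R - h) + 180) - 127 = ((R*h - h) + 180) - 127 = ((-h + R*h) + 180) - 127 = (180 - h + R*h) - 127 = 53 - h + R*h)
(v(-325, -92) - 136803) + 186530 = ((53 - 1*(-325) - 92*(-325)) - 136803) + 186530 = ((53 + 325 + 29900) - 136803) + 186530 = (30278 - 136803) + 186530 = -106525 + 186530 = 80005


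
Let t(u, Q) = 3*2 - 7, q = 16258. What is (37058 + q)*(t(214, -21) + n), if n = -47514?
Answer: -2533309740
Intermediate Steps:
t(u, Q) = -1 (t(u, Q) = 6 - 7 = -1)
(37058 + q)*(t(214, -21) + n) = (37058 + 16258)*(-1 - 47514) = 53316*(-47515) = -2533309740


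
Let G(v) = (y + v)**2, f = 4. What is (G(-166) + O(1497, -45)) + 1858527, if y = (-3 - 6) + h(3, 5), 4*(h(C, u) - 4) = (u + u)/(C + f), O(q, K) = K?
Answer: 369969793/196 ≈ 1.8876e+6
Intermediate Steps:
h(C, u) = 4 + u/(2*(4 + C)) (h(C, u) = 4 + ((u + u)/(C + 4))/4 = 4 + ((2*u)/(4 + C))/4 = 4 + (2*u/(4 + C))/4 = 4 + u/(2*(4 + C)))
y = -65/14 (y = (-3 - 6) + (32 + 5 + 8*3)/(2*(4 + 3)) = -9 + (1/2)*(32 + 5 + 24)/7 = -9 + (1/2)*(1/7)*61 = -9 + 61/14 = -65/14 ≈ -4.6429)
G(v) = (-65/14 + v)**2
(G(-166) + O(1497, -45)) + 1858527 = ((-65 + 14*(-166))**2/196 - 45) + 1858527 = ((-65 - 2324)**2/196 - 45) + 1858527 = ((1/196)*(-2389)**2 - 45) + 1858527 = ((1/196)*5707321 - 45) + 1858527 = (5707321/196 - 45) + 1858527 = 5698501/196 + 1858527 = 369969793/196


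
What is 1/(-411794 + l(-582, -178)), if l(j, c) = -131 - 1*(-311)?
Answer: -1/411614 ≈ -2.4295e-6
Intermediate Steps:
l(j, c) = 180 (l(j, c) = -131 + 311 = 180)
1/(-411794 + l(-582, -178)) = 1/(-411794 + 180) = 1/(-411614) = -1/411614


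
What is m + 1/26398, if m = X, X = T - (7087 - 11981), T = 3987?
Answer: 234440639/26398 ≈ 8881.0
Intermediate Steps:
X = 8881 (X = 3987 - (7087 - 11981) = 3987 - 1*(-4894) = 3987 + 4894 = 8881)
m = 8881
m + 1/26398 = 8881 + 1/26398 = 234440639/26398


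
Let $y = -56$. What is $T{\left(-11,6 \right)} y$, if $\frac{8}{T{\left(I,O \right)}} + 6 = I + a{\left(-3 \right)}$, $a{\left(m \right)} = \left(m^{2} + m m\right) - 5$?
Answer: $112$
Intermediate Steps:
$a{\left(m \right)} = -5 + 2 m^{2}$ ($a{\left(m \right)} = \left(m^{2} + m^{2}\right) - 5 = 2 m^{2} - 5 = -5 + 2 m^{2}$)
$T{\left(I,O \right)} = \frac{8}{7 + I}$ ($T{\left(I,O \right)} = \frac{8}{-6 - \left(5 - 18 - I\right)} = \frac{8}{-6 + \left(I + \left(-5 + 2 \cdot 9\right)\right)} = \frac{8}{-6 + \left(I + \left(-5 + 18\right)\right)} = \frac{8}{-6 + \left(I + 13\right)} = \frac{8}{-6 + \left(13 + I\right)} = \frac{8}{7 + I}$)
$T{\left(-11,6 \right)} y = \frac{8}{7 - 11} \left(-56\right) = \frac{8}{-4} \left(-56\right) = 8 \left(- \frac{1}{4}\right) \left(-56\right) = \left(-2\right) \left(-56\right) = 112$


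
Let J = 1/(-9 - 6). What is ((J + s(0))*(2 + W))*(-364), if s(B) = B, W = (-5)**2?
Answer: 3276/5 ≈ 655.20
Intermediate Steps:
W = 25
J = -1/15 (J = 1/(-15) = -1/15 ≈ -0.066667)
((J + s(0))*(2 + W))*(-364) = ((-1/15 + 0)*(2 + 25))*(-364) = -1/15*27*(-364) = -9/5*(-364) = 3276/5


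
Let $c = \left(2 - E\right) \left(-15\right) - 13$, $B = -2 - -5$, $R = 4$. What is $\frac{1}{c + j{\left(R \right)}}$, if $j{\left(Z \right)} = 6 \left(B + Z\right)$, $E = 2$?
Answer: $\frac{1}{29} \approx 0.034483$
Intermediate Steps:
$B = 3$ ($B = -2 + 5 = 3$)
$c = -13$ ($c = \left(2 - 2\right) \left(-15\right) - 13 = 0 \left(-15\right) - 13 = 0 - 13 = -13$)
$j{\left(Z \right)} = 18 + 6 Z$ ($j{\left(Z \right)} = 6 \left(3 + Z\right) = 18 + 6 Z$)
$\frac{1}{c + j{\left(R \right)}} = \frac{1}{-13 + \left(18 + 6 \cdot 4\right)} = \frac{1}{-13 + \left(18 + 24\right)} = \frac{1}{-13 + 42} = \frac{1}{29}$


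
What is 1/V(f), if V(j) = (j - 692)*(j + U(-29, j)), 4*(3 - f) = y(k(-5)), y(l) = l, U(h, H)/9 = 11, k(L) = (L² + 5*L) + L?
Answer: -16/1136163 ≈ -1.4082e-5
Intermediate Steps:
k(L) = L² + 6*L
U(h, H) = 99 (U(h, H) = 9*11 = 99)
f = 17/4 (f = 3 - (-5)*(6 - 5)/4 = 3 - (-5)/4 = 3 - ¼*(-5) = 3 + 5/4 = 17/4 ≈ 4.2500)
V(j) = (-692 + j)*(99 + j) (V(j) = (j - 692)*(j + 99) = (-692 + j)*(99 + j))
1/V(f) = 1/(-68508 + (17/4)² - 593*17/4) = 1/(-68508 + 289/16 - 10081/4) = 1/(-1136163/16) = -16/1136163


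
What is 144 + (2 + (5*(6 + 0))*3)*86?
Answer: 8056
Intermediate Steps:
144 + (2 + (5*(6 + 0))*3)*86 = 144 + (2 + (5*6)*3)*86 = 144 + (2 + 30*3)*86 = 144 + (2 + 90)*86 = 144 + 92*86 = 144 + 7912 = 8056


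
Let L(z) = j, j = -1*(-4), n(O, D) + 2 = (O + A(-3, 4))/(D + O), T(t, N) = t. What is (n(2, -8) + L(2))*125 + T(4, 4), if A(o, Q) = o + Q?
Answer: 383/2 ≈ 191.50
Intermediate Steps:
A(o, Q) = Q + o
n(O, D) = -2 + (1 + O)/(D + O) (n(O, D) = -2 + (O + (4 - 3))/(D + O) = -2 + (O + 1)/(D + O) = -2 + (1 + O)/(D + O))
j = 4
L(z) = 4
(n(2, -8) + L(2))*125 + T(4, 4) = ((1 - 1*2 - 2*(-8))/(-8 + 2) + 4)*125 + 4 = ((1 - 2 + 16)/(-6) + 4)*125 + 4 = (-⅙*15 + 4)*125 + 4 = (-5/2 + 4)*125 + 4 = (3/2)*125 + 4 = 375/2 + 4 = 383/2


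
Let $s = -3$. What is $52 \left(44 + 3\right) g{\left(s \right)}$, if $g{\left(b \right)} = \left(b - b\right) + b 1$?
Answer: $-7332$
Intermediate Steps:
$g{\left(b \right)} = b$ ($g{\left(b \right)} = 0 + b = b$)
$52 \left(44 + 3\right) g{\left(s \right)} = 52 \left(44 + 3\right) \left(-3\right) = 52 \cdot 47 \left(-3\right) = 2444 \left(-3\right) = -7332$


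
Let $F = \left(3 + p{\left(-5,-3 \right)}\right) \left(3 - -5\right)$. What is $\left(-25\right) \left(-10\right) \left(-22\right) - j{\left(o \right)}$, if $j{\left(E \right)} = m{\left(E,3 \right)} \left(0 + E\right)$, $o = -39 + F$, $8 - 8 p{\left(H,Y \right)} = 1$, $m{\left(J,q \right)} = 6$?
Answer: $-5452$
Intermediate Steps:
$p{\left(H,Y \right)} = \frac{7}{8}$ ($p{\left(H,Y \right)} = 1 - \frac{1}{8} = \frac{7}{8}$)
$F = 31$ ($F = \left(3 + \frac{7}{8}\right) \left(3 - -5\right) = \frac{31 \left(3 + 5\right)}{8} = \frac{31}{8} \cdot 8 = 31$)
$o = -8$ ($o = -39 + 31 = -8$)
$j{\left(E \right)} = 6 E$ ($j{\left(E \right)} = 6 \left(0 + E\right) = 6 E$)
$\left(-25\right) \left(-10\right) \left(-22\right) - j{\left(o \right)} = \left(-25\right) \left(-10\right) \left(-22\right) - 6 \left(-8\right) = 250 \left(-22\right) - -48 = -5500 + 48 = -5452$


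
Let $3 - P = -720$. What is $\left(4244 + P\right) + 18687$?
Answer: $23654$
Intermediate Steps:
$P = 723$ ($P = 3 - -720 = 3 + 720 = 723$)
$\left(4244 + P\right) + 18687 = \left(4244 + 723\right) + 18687 = 4967 + 18687 = 23654$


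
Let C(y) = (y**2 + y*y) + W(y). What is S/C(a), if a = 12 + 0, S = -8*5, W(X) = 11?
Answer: -40/299 ≈ -0.13378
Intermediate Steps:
S = -40
a = 12
C(y) = 11 + 2*y**2 (C(y) = (y**2 + y*y) + 11 = (y**2 + y**2) + 11 = 2*y**2 + 11 = 11 + 2*y**2)
S/C(a) = -40/(11 + 2*12**2) = -40/(11 + 2*144) = -40/(11 + 288) = -40/299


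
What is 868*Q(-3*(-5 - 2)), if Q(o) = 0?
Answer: 0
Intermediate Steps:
868*Q(-3*(-5 - 2)) = 868*0 = 0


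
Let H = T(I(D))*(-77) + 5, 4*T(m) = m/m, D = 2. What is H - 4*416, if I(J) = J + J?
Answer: -6713/4 ≈ -1678.3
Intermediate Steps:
I(J) = 2*J
T(m) = ¼ (T(m) = (m/m)/4 = (¼)*1 = ¼)
H = -57/4 (H = (¼)*(-77) + 5 = -77/4 + 5 = -57/4 ≈ -14.250)
H - 4*416 = -57/4 - 4*416 = -57/4 - 1*1664 = -57/4 - 1664 = -6713/4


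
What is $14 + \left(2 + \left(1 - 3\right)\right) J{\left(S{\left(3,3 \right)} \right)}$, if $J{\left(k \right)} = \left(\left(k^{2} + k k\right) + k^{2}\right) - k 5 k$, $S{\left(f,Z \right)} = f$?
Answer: $14$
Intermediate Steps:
$J{\left(k \right)} = - 2 k^{2}$ ($J{\left(k \right)} = \left(\left(k^{2} + k^{2}\right) + k^{2}\right) - 5 k k = \left(2 k^{2} + k^{2}\right) - 5 k^{2} = 3 k^{2} - 5 k^{2} = - 2 k^{2}$)
$14 + \left(2 + \left(1 - 3\right)\right) J{\left(S{\left(3,3 \right)} \right)} = 14 + \left(2 + \left(1 - 3\right)\right) \left(- 2 \cdot 3^{2}\right) = 14 + \left(2 + \left(1 - 3\right)\right) \left(\left(-2\right) 9\right) = 14 + \left(2 - 2\right) \left(-18\right) = 14 + 0 \left(-18\right) = 14 + 0 = 14$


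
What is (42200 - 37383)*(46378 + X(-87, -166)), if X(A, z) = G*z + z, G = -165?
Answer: 354540834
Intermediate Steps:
X(A, z) = -164*z (X(A, z) = -165*z + z = -164*z)
(42200 - 37383)*(46378 + X(-87, -166)) = (42200 - 37383)*(46378 - 164*(-166)) = 4817*(46378 + 27224) = 4817*73602 = 354540834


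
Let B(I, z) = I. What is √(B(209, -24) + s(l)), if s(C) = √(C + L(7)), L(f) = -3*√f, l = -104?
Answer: √(209 + I*√(104 + 3*√7)) ≈ 14.461 + 0.3658*I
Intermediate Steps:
s(C) = √(C - 3*√7)
√(B(209, -24) + s(l)) = √(209 + √(-104 - 3*√7))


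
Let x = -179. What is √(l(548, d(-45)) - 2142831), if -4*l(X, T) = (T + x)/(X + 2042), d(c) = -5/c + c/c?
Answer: I*√517475682573010/15540 ≈ 1463.8*I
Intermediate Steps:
d(c) = 1 - 5/c (d(c) = -5/c + 1 = 1 - 5/c)
l(X, T) = -(-179 + T)/(4*(2042 + X)) (l(X, T) = -(T - 179)/(4*(X + 2042)) = -(-179 + T)/(4*(2042 + X)))
√(l(548, d(-45)) - 2142831) = √((179 - (-5 - 45)/(-45))/(4*(2042 + 548)) - 2142831) = √((¼)*(179 - (-1)*(-50)/45)/2590 - 2142831) = √((¼)*(1/2590)*(179 - 1*10/9) - 2142831) = √((¼)*(1/2590)*(179 - 10/9) - 2142831) = √((¼)*(1/2590)*(1601/9) - 2142831) = √(1601/93240 - 2142831) = √(-199797560839/93240) = I*√517475682573010/15540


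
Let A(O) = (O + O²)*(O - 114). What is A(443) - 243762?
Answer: 64467906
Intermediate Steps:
A(O) = (-114 + O)*(O + O²) (A(O) = (O + O²)*(-114 + O) = (-114 + O)*(O + O²))
A(443) - 243762 = 443*(-114 + 443² - 113*443) - 243762 = 443*(-114 + 196249 - 50059) - 243762 = 443*146076 - 243762 = 64711668 - 243762 = 64467906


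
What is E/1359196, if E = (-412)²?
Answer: 42436/339799 ≈ 0.12489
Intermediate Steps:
E = 169744
E/1359196 = 169744/1359196 = 169744*(1/1359196) = 42436/339799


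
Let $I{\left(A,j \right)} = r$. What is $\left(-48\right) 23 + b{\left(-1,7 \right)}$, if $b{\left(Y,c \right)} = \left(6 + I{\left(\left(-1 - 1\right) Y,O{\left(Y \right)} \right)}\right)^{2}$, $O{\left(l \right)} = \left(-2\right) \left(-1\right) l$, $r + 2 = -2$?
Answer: $-1100$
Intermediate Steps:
$r = -4$ ($r = -2 - 2 = -4$)
$O{\left(l \right)} = 2 l$
$I{\left(A,j \right)} = -4$
$b{\left(Y,c \right)} = 4$ ($b{\left(Y,c \right)} = \left(6 - 4\right)^{2} = 2^{2} = 4$)
$\left(-48\right) 23 + b{\left(-1,7 \right)} = \left(-48\right) 23 + 4 = -1104 + 4 = -1100$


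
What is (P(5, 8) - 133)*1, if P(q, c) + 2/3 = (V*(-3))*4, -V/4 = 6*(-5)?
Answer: -4721/3 ≈ -1573.7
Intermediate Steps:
V = 120 (V = -24*(-5) = -4*(-30) = 120)
P(q, c) = -4322/3 (P(q, c) = -⅔ + (120*(-3))*4 = -⅔ - 360*4 = -⅔ - 1440 = -4322/3)
(P(5, 8) - 133)*1 = (-4322/3 - 133)*1 = -4721/3*1 = -4721/3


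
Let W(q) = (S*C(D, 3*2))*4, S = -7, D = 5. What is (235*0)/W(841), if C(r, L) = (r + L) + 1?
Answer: 0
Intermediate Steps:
C(r, L) = 1 + L + r (C(r, L) = (L + r) + 1 = 1 + L + r)
W(q) = -336 (W(q) = -7*(1 + 3*2 + 5)*4 = -7*(1 + 6 + 5)*4 = -7*12*4 = -84*4 = -336)
(235*0)/W(841) = (235*0)/(-336) = 0*(-1/336) = 0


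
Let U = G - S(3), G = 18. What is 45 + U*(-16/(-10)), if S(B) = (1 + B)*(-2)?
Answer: 433/5 ≈ 86.600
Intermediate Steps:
S(B) = -2 - 2*B
U = 26 (U = 18 - (-2 - 2*3) = 18 - (-2 - 6) = 18 - 1*(-8) = 18 + 8 = 26)
45 + U*(-16/(-10)) = 45 + 26*(-16/(-10)) = 45 + 26*(-16*(-⅒)) = 45 + 26*(8/5) = 45 + 208/5 = 433/5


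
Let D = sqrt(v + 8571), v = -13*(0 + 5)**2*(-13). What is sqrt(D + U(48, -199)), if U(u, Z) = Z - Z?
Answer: sqrt(2)*3199**(1/4) ≈ 10.636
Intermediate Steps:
v = 4225 (v = -13*5**2*(-13) = -13*25*(-13) = -325*(-13) = 4225)
U(u, Z) = 0
D = 2*sqrt(3199) (D = sqrt(4225 + 8571) = sqrt(12796) = 2*sqrt(3199) ≈ 113.12)
sqrt(D + U(48, -199)) = sqrt(2*sqrt(3199) + 0) = sqrt(2*sqrt(3199)) = sqrt(2)*3199**(1/4)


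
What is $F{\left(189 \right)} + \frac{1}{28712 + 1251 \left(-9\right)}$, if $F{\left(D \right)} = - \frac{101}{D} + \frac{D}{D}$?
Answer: $\frac{1536053}{3298617} \approx 0.46567$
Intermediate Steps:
$F{\left(D \right)} = 1 - \frac{101}{D}$ ($F{\left(D \right)} = - \frac{101}{D} + 1 = 1 - \frac{101}{D}$)
$F{\left(189 \right)} + \frac{1}{28712 + 1251 \left(-9\right)} = \frac{-101 + 189}{189} + \frac{1}{28712 + 1251 \left(-9\right)} = \frac{1}{189} \cdot 88 + \frac{1}{28712 - 11259} = \frac{88}{189} + \frac{1}{17453} = \frac{1536053}{3298617}$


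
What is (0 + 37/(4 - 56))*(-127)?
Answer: 4699/52 ≈ 90.365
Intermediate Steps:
(0 + 37/(4 - 56))*(-127) = (0 + 37/(-52))*(-127) = (0 + 37*(-1/52))*(-127) = (0 - 37/52)*(-127) = -37/52*(-127) = 4699/52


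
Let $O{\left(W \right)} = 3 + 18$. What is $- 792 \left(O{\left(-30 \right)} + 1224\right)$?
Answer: $-986040$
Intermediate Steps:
$O{\left(W \right)} = 21$
$- 792 \left(O{\left(-30 \right)} + 1224\right) = - 792 \left(21 + 1224\right) = \left(-792\right) 1245 = -986040$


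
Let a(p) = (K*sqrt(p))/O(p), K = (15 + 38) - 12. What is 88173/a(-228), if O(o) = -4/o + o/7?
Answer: 127253233*I*sqrt(57)/207214 ≈ 4636.5*I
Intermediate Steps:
O(o) = -4/o + o/7 (O(o) = -4/o + o*(1/7) = -4/o + o/7)
K = 41 (K = 53 - 12 = 41)
a(p) = 41*sqrt(p)/(-4/p + p/7) (a(p) = (41*sqrt(p))/(-4/p + p/7) = 41*sqrt(p)/(-4/p + p/7))
88173/a(-228) = 88173/((287*(-228)**(3/2)/(-28 + (-228)**2))) = 88173/((287*(-456*I*sqrt(57))/(-28 + 51984))) = 88173/((287*(-456*I*sqrt(57))/51956)) = 88173/((287*(-456*I*sqrt(57))*(1/51956))) = 88173/((-32718*I*sqrt(57)/12989)) = 88173*(12989*I*sqrt(57)/1864926) = 127253233*I*sqrt(57)/207214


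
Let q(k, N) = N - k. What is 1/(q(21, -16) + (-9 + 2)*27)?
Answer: -1/226 ≈ -0.0044248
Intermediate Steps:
1/(q(21, -16) + (-9 + 2)*27) = 1/((-16 - 1*21) + (-9 + 2)*27) = 1/((-16 - 21) - 7*27) = 1/(-37 - 189) = 1/(-226) = -1/226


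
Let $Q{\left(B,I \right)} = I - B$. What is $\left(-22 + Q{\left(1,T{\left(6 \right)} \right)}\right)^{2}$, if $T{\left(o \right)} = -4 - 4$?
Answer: $961$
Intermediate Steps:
$T{\left(o \right)} = -8$ ($T{\left(o \right)} = -4 - 4 = -8$)
$\left(-22 + Q{\left(1,T{\left(6 \right)} \right)}\right)^{2} = \left(-22 - 9\right)^{2} = \left(-31\right)^{2} = 961$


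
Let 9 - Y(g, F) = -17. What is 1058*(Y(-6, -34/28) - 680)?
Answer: -691932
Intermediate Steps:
Y(g, F) = 26 (Y(g, F) = 9 - 1*(-17) = 9 + 17 = 26)
1058*(Y(-6, -34/28) - 680) = 1058*(26 - 680) = 1058*(-654) = -691932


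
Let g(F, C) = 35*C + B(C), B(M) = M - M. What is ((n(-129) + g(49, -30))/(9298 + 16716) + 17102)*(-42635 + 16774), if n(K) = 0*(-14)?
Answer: -5752655032729/13007 ≈ -4.4227e+8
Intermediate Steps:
B(M) = 0
n(K) = 0
g(F, C) = 35*C (g(F, C) = 35*C + 0 = 35*C)
((n(-129) + g(49, -30))/(9298 + 16716) + 17102)*(-42635 + 16774) = ((0 + 35*(-30))/(9298 + 16716) + 17102)*(-42635 + 16774) = ((0 - 1050)/26014 + 17102)*(-25861) = (-1050*1/26014 + 17102)*(-25861) = (-525/13007 + 17102)*(-25861) = (222445189/13007)*(-25861) = -5752655032729/13007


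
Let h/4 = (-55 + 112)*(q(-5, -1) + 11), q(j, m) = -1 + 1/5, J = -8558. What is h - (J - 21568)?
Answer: 162258/5 ≈ 32452.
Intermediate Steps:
q(j, m) = -⅘ (q(j, m) = -1 + (⅕)*1 = -1 + ⅕ = -⅘)
h = 11628/5 (h = 4*((-55 + 112)*(-⅘ + 11)) = 4*(57*(51/5)) = 4*(2907/5) = 11628/5 ≈ 2325.6)
h - (J - 21568) = 11628/5 - (-8558 - 21568) = 11628/5 - 1*(-30126) = 11628/5 + 30126 = 162258/5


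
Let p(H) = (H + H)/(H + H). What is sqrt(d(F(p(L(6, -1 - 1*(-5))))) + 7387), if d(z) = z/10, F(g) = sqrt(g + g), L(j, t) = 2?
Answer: sqrt(738700 + 10*sqrt(2))/10 ≈ 85.948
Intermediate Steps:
p(H) = 1 (p(H) = (2*H)/((2*H)) = (2*H)*(1/(2*H)) = 1)
F(g) = sqrt(2)*sqrt(g) (F(g) = sqrt(2*g) = sqrt(2)*sqrt(g))
d(z) = z/10 (d(z) = z*(1/10) = z/10)
sqrt(d(F(p(L(6, -1 - 1*(-5))))) + 7387) = sqrt((sqrt(2)*sqrt(1))/10 + 7387) = sqrt((sqrt(2)*1)/10 + 7387) = sqrt(sqrt(2)/10 + 7387) = sqrt(7387 + sqrt(2)/10)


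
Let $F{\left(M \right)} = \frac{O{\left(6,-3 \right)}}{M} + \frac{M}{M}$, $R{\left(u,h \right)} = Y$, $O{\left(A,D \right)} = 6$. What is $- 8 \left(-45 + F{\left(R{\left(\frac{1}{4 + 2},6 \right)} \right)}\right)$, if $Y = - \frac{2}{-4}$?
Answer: $256$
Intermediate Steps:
$Y = \frac{1}{2}$ ($Y = \left(-2\right) \left(- \frac{1}{4}\right) = \frac{1}{2} \approx 0.5$)
$R{\left(u,h \right)} = \frac{1}{2}$
$F{\left(M \right)} = 1 + \frac{6}{M}$ ($F{\left(M \right)} = \frac{6}{M} + \frac{M}{M} = \frac{6}{M} + 1 = 1 + \frac{6}{M}$)
$- 8 \left(-45 + F{\left(R{\left(\frac{1}{4 + 2},6 \right)} \right)}\right) = - 8 \left(-45 + \frac{1}{\frac{1}{2}} \left(6 + \frac{1}{2}\right)\right) = - 8 \left(-45 + 2 \cdot \frac{13}{2}\right) = - 8 \left(-45 + 13\right) = \left(-8\right) \left(-32\right) = 256$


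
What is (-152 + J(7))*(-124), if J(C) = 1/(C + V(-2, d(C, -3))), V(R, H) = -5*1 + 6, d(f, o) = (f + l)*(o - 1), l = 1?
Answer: 37665/2 ≈ 18833.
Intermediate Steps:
d(f, o) = (1 + f)*(-1 + o) (d(f, o) = (f + 1)*(o - 1) = (1 + f)*(-1 + o))
V(R, H) = 1 (V(R, H) = -5 + 6 = 1)
J(C) = 1/(1 + C) (J(C) = 1/(C + 1) = 1/(1 + C))
(-152 + J(7))*(-124) = (-152 + 1/(1 + 7))*(-124) = (-152 + 1/8)*(-124) = (-152 + ⅛)*(-124) = -1215/8*(-124) = 37665/2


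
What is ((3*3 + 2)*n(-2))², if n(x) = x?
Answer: 484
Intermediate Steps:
((3*3 + 2)*n(-2))² = ((3*3 + 2)*(-2))² = ((9 + 2)*(-2))² = (11*(-2))² = (-22)² = 484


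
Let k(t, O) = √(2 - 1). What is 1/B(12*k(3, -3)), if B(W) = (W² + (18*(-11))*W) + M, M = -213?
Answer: -1/2445 ≈ -0.00040900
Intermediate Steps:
k(t, O) = 1 (k(t, O) = √1 = 1)
B(W) = -213 + W² - 198*W (B(W) = (W² + (18*(-11))*W) - 213 = (W² - 198*W) - 213 = -213 + W² - 198*W)
1/B(12*k(3, -3)) = 1/(-213 + (12*1)² - 2376) = 1/(-213 + 12² - 198*12) = 1/(-213 + 144 - 2376) = 1/(-2445) = -1/2445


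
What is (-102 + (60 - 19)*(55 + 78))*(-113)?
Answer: -604663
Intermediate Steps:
(-102 + (60 - 19)*(55 + 78))*(-113) = (-102 + 41*133)*(-113) = (-102 + 5453)*(-113) = 5351*(-113) = -604663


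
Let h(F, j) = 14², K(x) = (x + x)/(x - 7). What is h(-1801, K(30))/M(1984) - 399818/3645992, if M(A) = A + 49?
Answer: -49107781/3706150868 ≈ -0.013250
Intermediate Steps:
M(A) = 49 + A
K(x) = 2*x/(-7 + x) (K(x) = (2*x)/(-7 + x) = 2*x/(-7 + x))
h(F, j) = 196
h(-1801, K(30))/M(1984) - 399818/3645992 = 196/(49 + 1984) - 399818/3645992 = 196/2033 - 399818*1/3645992 = 196*(1/2033) - 199909/1822996 = 196/2033 - 199909/1822996 = -49107781/3706150868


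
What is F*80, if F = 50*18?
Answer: 72000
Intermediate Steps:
F = 900
F*80 = 900*80 = 72000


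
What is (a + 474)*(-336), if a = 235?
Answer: -238224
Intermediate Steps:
(a + 474)*(-336) = (235 + 474)*(-336) = 709*(-336) = -238224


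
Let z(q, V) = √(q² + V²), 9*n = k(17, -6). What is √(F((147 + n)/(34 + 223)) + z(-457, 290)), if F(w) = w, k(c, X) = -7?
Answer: √(338212 + 594441*√292949)/771 ≈ 23.277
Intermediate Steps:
n = -7/9 (n = (⅑)*(-7) = -7/9 ≈ -0.77778)
z(q, V) = √(V² + q²)
√(F((147 + n)/(34 + 223)) + z(-457, 290)) = √((147 - 7/9)/(34 + 223) + √(290² + (-457)²)) = √((1316/9)/257 + √(84100 + 208849)) = √((1316/9)*(1/257) + √292949) = √(1316/2313 + √292949)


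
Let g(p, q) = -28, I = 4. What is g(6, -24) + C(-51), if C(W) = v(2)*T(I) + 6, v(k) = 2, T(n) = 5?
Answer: -12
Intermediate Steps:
C(W) = 16 (C(W) = 2*5 + 6 = 10 + 6 = 16)
g(6, -24) + C(-51) = -28 + 16 = -12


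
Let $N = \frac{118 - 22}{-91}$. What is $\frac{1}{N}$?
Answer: $- \frac{91}{96} \approx -0.94792$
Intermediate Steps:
$N = - \frac{96}{91}$ ($N = \left(- \frac{1}{91}\right) 96 = - \frac{96}{91} \approx -1.0549$)
$\frac{1}{N} = \frac{1}{- \frac{96}{91}} = - \frac{91}{96}$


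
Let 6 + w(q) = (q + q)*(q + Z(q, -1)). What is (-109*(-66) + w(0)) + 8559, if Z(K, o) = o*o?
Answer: 15747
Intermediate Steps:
Z(K, o) = o**2
w(q) = -6 + 2*q*(1 + q) (w(q) = -6 + (q + q)*(q + (-1)**2) = -6 + (2*q)*(q + 1) = -6 + (2*q)*(1 + q) = -6 + 2*q*(1 + q))
(-109*(-66) + w(0)) + 8559 = (-109*(-66) + (-6 + 2*0 + 2*0**2)) + 8559 = (7194 + (-6 + 0 + 2*0)) + 8559 = (7194 + (-6 + 0 + 0)) + 8559 = (7194 - 6) + 8559 = 7188 + 8559 = 15747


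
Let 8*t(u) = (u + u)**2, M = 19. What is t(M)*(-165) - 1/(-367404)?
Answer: -10942209629/367404 ≈ -29783.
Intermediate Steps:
t(u) = u**2/2 (t(u) = (u + u)**2/8 = (2*u)**2/8 = (4*u**2)/8 = u**2/2)
t(M)*(-165) - 1/(-367404) = ((1/2)*19**2)*(-165) - 1/(-367404) = ((1/2)*361)*(-165) - 1*(-1/367404) = (361/2)*(-165) + 1/367404 = -59565/2 + 1/367404 = -10942209629/367404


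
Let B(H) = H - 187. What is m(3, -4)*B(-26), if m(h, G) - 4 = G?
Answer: 0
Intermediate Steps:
m(h, G) = 4 + G
B(H) = -187 + H
m(3, -4)*B(-26) = (4 - 4)*(-187 - 26) = 0*(-213) = 0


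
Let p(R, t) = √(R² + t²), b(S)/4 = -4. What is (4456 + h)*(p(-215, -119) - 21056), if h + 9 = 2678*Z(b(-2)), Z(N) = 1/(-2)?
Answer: -65442048 + 3108*√60386 ≈ -6.4678e+7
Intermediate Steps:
b(S) = -16 (b(S) = 4*(-4) = -16)
Z(N) = -½
h = -1348 (h = -9 + 2678*(-½) = -9 - 1339 = -1348)
(4456 + h)*(p(-215, -119) - 21056) = (4456 - 1348)*(√((-215)² + (-119)²) - 21056) = 3108*(√(46225 + 14161) - 21056) = 3108*(√60386 - 21056) = 3108*(-21056 + √60386) = -65442048 + 3108*√60386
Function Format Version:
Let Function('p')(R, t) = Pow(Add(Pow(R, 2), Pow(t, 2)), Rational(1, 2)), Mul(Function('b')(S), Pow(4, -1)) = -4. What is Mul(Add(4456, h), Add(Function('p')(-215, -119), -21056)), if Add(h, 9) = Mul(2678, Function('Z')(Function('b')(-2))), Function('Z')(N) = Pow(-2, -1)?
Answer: Add(-65442048, Mul(3108, Pow(60386, Rational(1, 2)))) ≈ -6.4678e+7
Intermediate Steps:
Function('b')(S) = -16 (Function('b')(S) = Mul(4, -4) = -16)
Function('Z')(N) = Rational(-1, 2)
h = -1348 (h = Add(-9, Mul(2678, Rational(-1, 2))) = Add(-9, -1339) = -1348)
Mul(Add(4456, h), Add(Function('p')(-215, -119), -21056)) = Mul(Add(4456, -1348), Add(Pow(Add(Pow(-215, 2), Pow(-119, 2)), Rational(1, 2)), -21056)) = Mul(3108, Add(Pow(Add(46225, 14161), Rational(1, 2)), -21056)) = Mul(3108, Add(Pow(60386, Rational(1, 2)), -21056)) = Mul(3108, Add(-21056, Pow(60386, Rational(1, 2)))) = Add(-65442048, Mul(3108, Pow(60386, Rational(1, 2))))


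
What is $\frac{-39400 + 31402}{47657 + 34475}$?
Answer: $- \frac{3999}{41066} \approx -0.09738$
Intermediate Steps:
$\frac{-39400 + 31402}{47657 + 34475} = - \frac{7998}{82132} = \left(-7998\right) \frac{1}{82132} = - \frac{3999}{41066}$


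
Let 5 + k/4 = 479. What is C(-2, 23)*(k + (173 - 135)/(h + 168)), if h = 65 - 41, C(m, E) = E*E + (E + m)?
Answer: 50059625/48 ≈ 1.0429e+6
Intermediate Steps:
C(m, E) = E + m + E² (C(m, E) = E² + (E + m) = E + m + E²)
k = 1896 (k = -20 + 4*479 = -20 + 1916 = 1896)
h = 24
C(-2, 23)*(k + (173 - 135)/(h + 168)) = (23 - 2 + 23²)*(1896 + (173 - 135)/(24 + 168)) = (23 - 2 + 529)*(1896 + 38/192) = 550*(1896 + 38*(1/192)) = 550*(1896 + 19/96) = 550*(182035/96) = 50059625/48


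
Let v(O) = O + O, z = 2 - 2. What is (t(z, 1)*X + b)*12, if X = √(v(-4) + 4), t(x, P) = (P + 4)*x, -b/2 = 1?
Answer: -24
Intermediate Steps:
z = 0
b = -2 (b = -2*1 = -2)
v(O) = 2*O
t(x, P) = x*(4 + P) (t(x, P) = (4 + P)*x = x*(4 + P))
X = 2*I (X = √(2*(-4) + 4) = √(-8 + 4) = √(-4) = 2*I ≈ 2.0*I)
(t(z, 1)*X + b)*12 = ((0*(4 + 1))*(2*I) - 2)*12 = ((0*5)*(2*I) - 2)*12 = (0*(2*I) - 2)*12 = (0 - 2)*12 = -2*12 = -24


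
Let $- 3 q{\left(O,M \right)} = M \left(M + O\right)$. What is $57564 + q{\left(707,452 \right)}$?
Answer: $- \frac{351176}{3} \approx -1.1706 \cdot 10^{5}$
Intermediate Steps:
$q{\left(O,M \right)} = - \frac{M \left(M + O\right)}{3}$
$57564 + q{\left(707,452 \right)} = 57564 - \frac{452 \left(452 + 707\right)}{3} = 57564 - \frac{452}{3} \cdot 1159 = 57564 - \frac{523868}{3} = - \frac{351176}{3}$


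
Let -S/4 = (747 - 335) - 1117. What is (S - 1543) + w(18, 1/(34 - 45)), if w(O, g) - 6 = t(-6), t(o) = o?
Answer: 1277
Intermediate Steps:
S = 2820 (S = -4*((747 - 335) - 1117) = -4*(412 - 1117) = -4*(-705) = 2820)
w(O, g) = 0 (w(O, g) = 6 - 6 = 0)
(S - 1543) + w(18, 1/(34 - 45)) = (2820 - 1543) + 0 = 1277 + 0 = 1277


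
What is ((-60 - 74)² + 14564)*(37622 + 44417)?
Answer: 2667908280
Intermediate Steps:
((-60 - 74)² + 14564)*(37622 + 44417) = ((-134)² + 14564)*82039 = (17956 + 14564)*82039 = 32520*82039 = 2667908280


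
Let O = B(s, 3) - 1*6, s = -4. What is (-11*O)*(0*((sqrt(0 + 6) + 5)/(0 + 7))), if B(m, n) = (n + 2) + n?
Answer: 0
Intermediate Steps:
B(m, n) = 2 + 2*n (B(m, n) = (2 + n) + n = 2 + 2*n)
O = 2 (O = (2 + 2*3) - 1*6 = (2 + 6) - 6 = 8 - 6 = 2)
(-11*O)*(0*((sqrt(0 + 6) + 5)/(0 + 7))) = (-11*2)*(0*((sqrt(0 + 6) + 5)/(0 + 7))) = -0*(sqrt(6) + 5)/7 = -0*(5 + sqrt(6))*(1/7) = -0*(5/7 + sqrt(6)/7) = -22*0 = 0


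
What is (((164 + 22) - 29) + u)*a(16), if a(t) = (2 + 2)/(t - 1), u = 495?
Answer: 2608/15 ≈ 173.87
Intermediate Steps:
a(t) = 4/(-1 + t)
(((164 + 22) - 29) + u)*a(16) = (((164 + 22) - 29) + 495)*(4/(-1 + 16)) = ((186 - 29) + 495)*(4/15) = (157 + 495)*(4*(1/15)) = 652*(4/15) = 2608/15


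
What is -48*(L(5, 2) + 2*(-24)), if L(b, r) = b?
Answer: 2064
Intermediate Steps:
-48*(L(5, 2) + 2*(-24)) = -48*(5 + 2*(-24)) = -48*(5 - 48) = -48*(-43) = 2064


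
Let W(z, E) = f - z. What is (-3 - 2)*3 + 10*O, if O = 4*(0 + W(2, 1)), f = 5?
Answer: 105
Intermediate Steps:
W(z, E) = 5 - z
O = 12 (O = 4*(0 + (5 - 1*2)) = 4*(0 + (5 - 2)) = 4*(0 + 3) = 4*3 = 12)
(-3 - 2)*3 + 10*O = (-3 - 2)*3 + 10*12 = -5*3 + 120 = -15 + 120 = 105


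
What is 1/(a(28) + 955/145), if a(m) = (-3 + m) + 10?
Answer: 29/1206 ≈ 0.024046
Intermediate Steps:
a(m) = 7 + m
1/(a(28) + 955/145) = 1/((7 + 28) + 955/145) = 1/(35 + 955*(1/145)) = 1/(35 + 191/29) = 1/(1206/29) = 29/1206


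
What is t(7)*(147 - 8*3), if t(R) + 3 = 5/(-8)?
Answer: -3567/8 ≈ -445.88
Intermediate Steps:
t(R) = -29/8 (t(R) = -3 + 5/(-8) = -3 + 5*(-⅛) = -3 - 5/8 = -29/8)
t(7)*(147 - 8*3) = -29*(147 - 8*3)/8 = -29*(147 - 24)/8 = -29/8*123 = -3567/8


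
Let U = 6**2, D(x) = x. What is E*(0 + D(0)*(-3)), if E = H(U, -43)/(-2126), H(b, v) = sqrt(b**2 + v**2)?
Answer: 0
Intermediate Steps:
U = 36
E = -sqrt(3145)/2126 (E = sqrt(36**2 + (-43)**2)/(-2126) = sqrt(1296 + 1849)*(-1/2126) = sqrt(3145)*(-1/2126) = -sqrt(3145)/2126 ≈ -0.026378)
E*(0 + D(0)*(-3)) = (-sqrt(3145)/2126)*(0 + 0*(-3)) = (-sqrt(3145)/2126)*(0 + 0) = -sqrt(3145)/2126*0 = 0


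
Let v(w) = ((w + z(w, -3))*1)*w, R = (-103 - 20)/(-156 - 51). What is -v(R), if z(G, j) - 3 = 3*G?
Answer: -15211/4761 ≈ -3.1949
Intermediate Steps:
z(G, j) = 3 + 3*G
R = 41/69 (R = -123/(-207) = -123*(-1/207) = 41/69 ≈ 0.59420)
v(w) = w*(3 + 4*w) (v(w) = ((w + (3 + 3*w))*1)*w = ((3 + 4*w)*1)*w = (3 + 4*w)*w = w*(3 + 4*w))
-v(R) = -41*(3 + 4*(41/69))/69 = -41*(3 + 164/69)/69 = -41*371/(69*69) = -1*15211/4761 = -15211/4761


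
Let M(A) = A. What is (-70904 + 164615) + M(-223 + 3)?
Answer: 93491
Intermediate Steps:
(-70904 + 164615) + M(-223 + 3) = (-70904 + 164615) + (-223 + 3) = 93711 - 220 = 93491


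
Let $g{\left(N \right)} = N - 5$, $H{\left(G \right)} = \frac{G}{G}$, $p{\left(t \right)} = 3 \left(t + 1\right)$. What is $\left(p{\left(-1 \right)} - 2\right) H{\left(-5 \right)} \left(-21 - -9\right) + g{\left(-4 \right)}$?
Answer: $15$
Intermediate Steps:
$p{\left(t \right)} = 3 + 3 t$ ($p{\left(t \right)} = 3 \left(1 + t\right) = 3 + 3 t$)
$H{\left(G \right)} = 1$
$g{\left(N \right)} = -5 + N$ ($g{\left(N \right)} = N - 5 = -5 + N$)
$\left(p{\left(-1 \right)} - 2\right) H{\left(-5 \right)} \left(-21 - -9\right) + g{\left(-4 \right)} = \left(\left(3 + 3 \left(-1\right)\right) - 2\right) 1 \left(-21 - -9\right) - 9 = \left(\left(3 - 3\right) - 2\right) 1 \left(-21 + 9\right) - 9 = \left(0 - 2\right) 1 \left(-12\right) - 9 = \left(-2\right) 1 \left(-12\right) - 9 = \left(-2\right) \left(-12\right) - 9 = 24 - 9 = 15$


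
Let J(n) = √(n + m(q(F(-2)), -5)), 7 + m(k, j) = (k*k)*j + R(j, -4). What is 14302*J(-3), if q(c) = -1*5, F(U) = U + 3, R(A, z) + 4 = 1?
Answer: 14302*I*√138 ≈ 1.6801e+5*I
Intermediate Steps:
R(A, z) = -3 (R(A, z) = -4 + 1 = -3)
F(U) = 3 + U
q(c) = -5
m(k, j) = -10 + j*k² (m(k, j) = -7 + ((k*k)*j - 3) = -7 + (k²*j - 3) = -7 + (j*k² - 3) = -7 + (-3 + j*k²) = -10 + j*k²)
J(n) = √(-135 + n) (J(n) = √(n + (-10 - 5*(-5)²)) = √(n + (-10 - 5*25)) = √(n + (-10 - 125)) = √(n - 135) = √(-135 + n))
14302*J(-3) = 14302*√(-135 - 3) = 14302*√(-138) = 14302*(I*√138) = 14302*I*√138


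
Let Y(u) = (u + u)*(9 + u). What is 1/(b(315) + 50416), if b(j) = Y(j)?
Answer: 1/254536 ≈ 3.9287e-6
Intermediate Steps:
Y(u) = 2*u*(9 + u) (Y(u) = (2*u)*(9 + u) = 2*u*(9 + u))
b(j) = 2*j*(9 + j)
1/(b(315) + 50416) = 1/(2*315*(9 + 315) + 50416) = 1/(2*315*324 + 50416) = 1/(204120 + 50416) = 1/254536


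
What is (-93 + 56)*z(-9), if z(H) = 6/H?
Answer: 74/3 ≈ 24.667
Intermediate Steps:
(-93 + 56)*z(-9) = (-93 + 56)*(6/(-9)) = -222*(-1)/9 = -37*(-2/3) = 74/3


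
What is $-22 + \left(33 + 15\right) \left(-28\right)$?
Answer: $-1366$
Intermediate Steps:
$-22 + \left(33 + 15\right) \left(-28\right) = -22 + 48 \left(-28\right) = -22 - 1344 = -1366$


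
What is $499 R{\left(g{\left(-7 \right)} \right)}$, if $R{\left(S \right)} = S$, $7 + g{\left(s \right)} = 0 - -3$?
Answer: $-1996$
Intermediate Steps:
$g{\left(s \right)} = -4$ ($g{\left(s \right)} = -7 + \left(0 - -3\right) = -7 + \left(0 + 3\right) = -7 + 3 = -4$)
$499 R{\left(g{\left(-7 \right)} \right)} = 499 \left(-4\right) = -1996$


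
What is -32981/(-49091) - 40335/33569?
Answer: -872946296/1647935779 ≈ -0.52972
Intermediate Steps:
-32981/(-49091) - 40335/33569 = -32981*(-1/49091) - 40335*1/33569 = 32981/49091 - 40335/33569 = -872946296/1647935779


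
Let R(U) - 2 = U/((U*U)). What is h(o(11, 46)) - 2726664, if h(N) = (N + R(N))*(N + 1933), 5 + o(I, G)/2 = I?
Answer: -32391263/12 ≈ -2.6993e+6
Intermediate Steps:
R(U) = 2 + 1/U (R(U) = 2 + U/((U*U)) = 2 + U/(U**2) = 2 + U/U**2 = 2 + 1/U)
o(I, G) = -10 + 2*I
h(N) = (1933 + N)*(2 + N + 1/N) (h(N) = (N + (2 + 1/N))*(N + 1933) = (2 + N + 1/N)*(1933 + N) = (1933 + N)*(2 + N + 1/N))
h(o(11, 46)) - 2726664 = (3867 + (-10 + 2*11)**2 + 1933/(-10 + 2*11) + 1935*(-10 + 2*11)) - 2726664 = (3867 + (-10 + 22)**2 + 1933/(-10 + 22) + 1935*(-10 + 22)) - 2726664 = (3867 + 12**2 + 1933/12 + 1935*12) - 2726664 = (3867 + 144 + 1933*(1/12) + 23220) - 2726664 = (3867 + 144 + 1933/12 + 23220) - 2726664 = 328705/12 - 2726664 = -32391263/12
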